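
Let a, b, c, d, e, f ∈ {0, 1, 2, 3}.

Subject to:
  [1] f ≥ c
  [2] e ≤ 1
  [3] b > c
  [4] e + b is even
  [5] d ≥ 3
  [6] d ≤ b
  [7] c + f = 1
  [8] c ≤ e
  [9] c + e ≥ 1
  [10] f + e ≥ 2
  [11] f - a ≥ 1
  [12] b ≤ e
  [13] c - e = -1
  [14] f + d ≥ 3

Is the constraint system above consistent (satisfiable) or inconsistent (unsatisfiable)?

Unsatisfiable

From constraints 5 and 6: b ≥ d and d ≥ 3, so b ≥ 3. From constraints 2 and 12: b ≤ e and e ≤ 1, so b ≤ 1. But 1 < 3, so no value of b works.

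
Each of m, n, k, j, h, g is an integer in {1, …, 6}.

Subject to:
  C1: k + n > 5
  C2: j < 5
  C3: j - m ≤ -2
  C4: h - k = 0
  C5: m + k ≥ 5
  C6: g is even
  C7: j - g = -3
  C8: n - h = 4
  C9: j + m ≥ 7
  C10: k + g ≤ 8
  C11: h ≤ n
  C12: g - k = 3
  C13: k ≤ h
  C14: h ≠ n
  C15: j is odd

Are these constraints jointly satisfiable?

Satisfiable

Setting (m, n, k, j, h, g) = (6, 5, 1, 1, 1, 4) satisfies everything: constraint 1: k + n = 6; constraint 3: j - m = -5, and the others follow.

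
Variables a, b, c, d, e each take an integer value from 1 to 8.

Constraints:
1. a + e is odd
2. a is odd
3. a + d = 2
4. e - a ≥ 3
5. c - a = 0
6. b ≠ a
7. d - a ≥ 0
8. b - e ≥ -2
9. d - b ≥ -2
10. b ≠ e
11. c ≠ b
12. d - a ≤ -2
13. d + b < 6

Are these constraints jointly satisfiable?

Unsatisfiable

Constraints 4, 8, 9, and 12 give d − b ≥ -2, b − e ≥ -2, e − a ≥ 3, a − d ≥ 2.
Adding all 4 inequalities: the left sides telescope to 0, and the right sides sum to (-2) + (-2) + 3 + 2 = 1. So 0 ≥ 1, which is false.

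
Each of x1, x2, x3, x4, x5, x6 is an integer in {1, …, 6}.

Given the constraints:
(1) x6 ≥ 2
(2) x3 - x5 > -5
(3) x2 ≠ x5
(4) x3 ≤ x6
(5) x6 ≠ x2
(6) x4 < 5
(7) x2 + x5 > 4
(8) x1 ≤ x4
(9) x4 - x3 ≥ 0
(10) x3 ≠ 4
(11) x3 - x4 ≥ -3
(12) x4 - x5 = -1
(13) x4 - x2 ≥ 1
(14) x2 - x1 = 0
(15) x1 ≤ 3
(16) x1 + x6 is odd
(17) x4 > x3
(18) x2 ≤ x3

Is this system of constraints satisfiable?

Satisfiable

Take x1 = 1, x2 = 1, x3 = 1, x4 = 3, x5 = 4, x6 = 4. Then constraint 2: x3 - x5 = -3; constraint 7: x2 + x5 = 5; constraint 9: x4 - x3 = 2, and every other listed constraint is also met.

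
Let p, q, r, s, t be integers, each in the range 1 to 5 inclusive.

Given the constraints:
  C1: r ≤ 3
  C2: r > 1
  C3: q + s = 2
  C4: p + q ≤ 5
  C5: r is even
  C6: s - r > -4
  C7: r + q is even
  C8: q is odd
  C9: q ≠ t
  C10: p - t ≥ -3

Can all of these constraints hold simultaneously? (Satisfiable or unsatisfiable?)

Constraint 5 makes r even and constraint 8 makes q odd, so r + q must be odd. Constraint 7 says r + q is even — contradiction.

Unsatisfiable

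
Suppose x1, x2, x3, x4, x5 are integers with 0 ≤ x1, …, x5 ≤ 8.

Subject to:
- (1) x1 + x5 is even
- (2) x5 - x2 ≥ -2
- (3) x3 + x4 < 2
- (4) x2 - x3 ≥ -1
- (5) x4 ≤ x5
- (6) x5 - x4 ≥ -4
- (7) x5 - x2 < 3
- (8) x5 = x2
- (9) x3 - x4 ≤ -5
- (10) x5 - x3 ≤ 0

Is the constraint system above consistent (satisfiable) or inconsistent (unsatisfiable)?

Unsatisfiable

Constraints 6, 9, and 10 give x5 − x4 ≥ -4, x4 − x3 ≥ 5, x3 − x5 ≥ 0.
Adding all 3 inequalities: the left sides telescope to 0, and the right sides sum to (-4) + 5 + 0 = 1. So 0 ≥ 1, which is false.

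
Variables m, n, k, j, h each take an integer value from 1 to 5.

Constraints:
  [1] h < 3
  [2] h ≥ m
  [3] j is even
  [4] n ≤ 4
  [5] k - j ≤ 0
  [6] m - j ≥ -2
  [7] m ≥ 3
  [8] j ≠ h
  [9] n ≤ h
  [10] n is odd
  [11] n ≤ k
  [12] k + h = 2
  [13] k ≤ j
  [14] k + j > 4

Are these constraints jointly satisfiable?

From constraints 2 and 7: h ≥ m and m ≥ 3, so h ≥ 3. From constraint 1: h ≤ 2. But 2 < 3, so no value of h works.

Unsatisfiable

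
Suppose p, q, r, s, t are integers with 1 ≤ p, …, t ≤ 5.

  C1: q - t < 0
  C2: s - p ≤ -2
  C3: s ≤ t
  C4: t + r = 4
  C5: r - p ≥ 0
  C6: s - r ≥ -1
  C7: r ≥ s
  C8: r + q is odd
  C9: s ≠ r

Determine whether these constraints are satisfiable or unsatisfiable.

Unsatisfiable

Constraints 2, 5, and 6 give r − p ≥ 0, p − s ≥ 2, s − r ≥ -1.
Adding all 3 inequalities: the left sides telescope to 0, and the right sides sum to 0 + 2 + (-1) = 1. So 0 ≥ 1, which is false.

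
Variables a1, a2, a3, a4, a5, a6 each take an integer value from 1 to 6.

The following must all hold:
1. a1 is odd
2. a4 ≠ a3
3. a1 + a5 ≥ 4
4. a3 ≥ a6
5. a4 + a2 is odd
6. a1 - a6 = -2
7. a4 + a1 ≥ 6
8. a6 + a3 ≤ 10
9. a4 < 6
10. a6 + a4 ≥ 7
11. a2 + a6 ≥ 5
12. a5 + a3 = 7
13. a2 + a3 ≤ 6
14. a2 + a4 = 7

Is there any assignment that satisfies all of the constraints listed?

Try a1 = 1, a2 = 2, a3 = 4, a4 = 5, a5 = 3, a6 = 3.
Check constraint 3: a1 + a5 = 4; constraint 6: a1 - a6 = -2; constraint 7: a4 + a1 = 6. The remaining constraints are straightforward to verify.

Satisfiable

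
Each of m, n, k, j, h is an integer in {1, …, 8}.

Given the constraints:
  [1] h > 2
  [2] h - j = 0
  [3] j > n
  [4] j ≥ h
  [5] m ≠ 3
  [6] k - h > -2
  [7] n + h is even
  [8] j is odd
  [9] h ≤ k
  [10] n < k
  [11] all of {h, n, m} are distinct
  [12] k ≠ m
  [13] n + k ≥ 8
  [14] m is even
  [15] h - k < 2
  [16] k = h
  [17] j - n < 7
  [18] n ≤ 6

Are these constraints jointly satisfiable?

Setting (m, n, k, j, h) = (2, 3, 7, 7, 7) satisfies everything: constraint 2: h - j = 0; constraint 6: k - h = 0; constraint 13: n + k = 10, and the others follow.

Satisfiable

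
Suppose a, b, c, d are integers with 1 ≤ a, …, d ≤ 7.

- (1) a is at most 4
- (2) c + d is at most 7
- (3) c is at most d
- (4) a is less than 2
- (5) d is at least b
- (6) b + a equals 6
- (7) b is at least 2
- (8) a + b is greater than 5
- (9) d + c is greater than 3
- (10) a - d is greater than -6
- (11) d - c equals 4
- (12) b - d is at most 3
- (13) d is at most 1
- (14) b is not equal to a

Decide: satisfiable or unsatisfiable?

Unsatisfiable

From constraints 5 and 13: b ≤ d ≤ 1. From constraint 1: a ≤ 4. Hence b + a ≤ 5. But constraint 6 requires b + a = 6, and 6 > 5. Contradiction.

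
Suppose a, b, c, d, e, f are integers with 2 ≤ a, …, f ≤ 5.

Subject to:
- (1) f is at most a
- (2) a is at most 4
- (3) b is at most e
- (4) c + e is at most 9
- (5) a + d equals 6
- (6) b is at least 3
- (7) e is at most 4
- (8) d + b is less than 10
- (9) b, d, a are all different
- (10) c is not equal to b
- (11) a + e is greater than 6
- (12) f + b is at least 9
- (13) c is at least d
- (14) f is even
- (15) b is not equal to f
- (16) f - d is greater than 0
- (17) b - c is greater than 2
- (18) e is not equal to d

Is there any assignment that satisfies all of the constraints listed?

Unsatisfiable

From constraints 1 and 2: f ≤ a ≤ 4. From constraints 3 and 7: b ≤ e ≤ 4. Hence f + b ≤ 8. But constraint 12 requires f + b ≥ 9, and 9 > 8. Contradiction.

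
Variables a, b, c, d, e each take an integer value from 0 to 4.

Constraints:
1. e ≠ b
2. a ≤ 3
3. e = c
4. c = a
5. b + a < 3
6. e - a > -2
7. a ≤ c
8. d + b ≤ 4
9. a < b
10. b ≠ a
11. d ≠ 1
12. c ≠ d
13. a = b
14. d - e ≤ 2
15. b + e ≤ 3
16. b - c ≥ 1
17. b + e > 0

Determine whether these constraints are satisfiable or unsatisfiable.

From constraints 3, 4, and 13, e = c = a = b, so e = b. But constraint 1 says e ≠ b. Contradiction.

Unsatisfiable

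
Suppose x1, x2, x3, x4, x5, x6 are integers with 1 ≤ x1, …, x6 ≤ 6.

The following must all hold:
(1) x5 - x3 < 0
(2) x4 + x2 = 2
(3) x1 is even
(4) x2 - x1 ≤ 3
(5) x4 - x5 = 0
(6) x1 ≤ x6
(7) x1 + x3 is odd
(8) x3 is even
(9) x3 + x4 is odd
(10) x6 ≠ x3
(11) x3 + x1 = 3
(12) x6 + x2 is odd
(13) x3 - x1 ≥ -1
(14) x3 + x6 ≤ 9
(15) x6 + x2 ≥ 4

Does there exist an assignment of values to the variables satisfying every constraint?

Constraint 3 makes x1 even and constraint 8 makes x3 even, so x1 + x3 must be even. Constraint 7 says x1 + x3 is odd — contradiction.

Unsatisfiable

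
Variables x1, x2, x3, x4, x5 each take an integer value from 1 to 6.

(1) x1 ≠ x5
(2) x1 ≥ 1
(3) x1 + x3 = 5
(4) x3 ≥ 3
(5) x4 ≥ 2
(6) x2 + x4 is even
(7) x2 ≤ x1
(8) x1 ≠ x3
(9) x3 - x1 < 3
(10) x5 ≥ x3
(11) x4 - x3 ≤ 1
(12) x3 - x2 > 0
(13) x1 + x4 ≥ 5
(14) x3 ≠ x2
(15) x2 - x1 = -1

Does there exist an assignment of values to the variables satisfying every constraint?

The assignment x1 = 2, x2 = 1, x3 = 3, x4 = 3, x5 = 6 works:
  constraint 3 holds since x1 + x3 = 5.
  constraint 9 holds since x3 - x1 = 1.
The rest check out directly.

Satisfiable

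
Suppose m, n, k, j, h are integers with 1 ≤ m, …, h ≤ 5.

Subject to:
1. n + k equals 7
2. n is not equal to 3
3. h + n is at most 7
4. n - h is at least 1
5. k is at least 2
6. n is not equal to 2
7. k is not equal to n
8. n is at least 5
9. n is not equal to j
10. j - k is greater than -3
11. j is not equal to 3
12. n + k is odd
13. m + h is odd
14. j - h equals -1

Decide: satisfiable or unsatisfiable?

The assignment m = 3, n = 5, k = 2, j = 1, h = 2 works:
  constraint 1 holds since n + k = 7.
  constraint 3 holds since h + n = 7.
The rest check out directly.

Satisfiable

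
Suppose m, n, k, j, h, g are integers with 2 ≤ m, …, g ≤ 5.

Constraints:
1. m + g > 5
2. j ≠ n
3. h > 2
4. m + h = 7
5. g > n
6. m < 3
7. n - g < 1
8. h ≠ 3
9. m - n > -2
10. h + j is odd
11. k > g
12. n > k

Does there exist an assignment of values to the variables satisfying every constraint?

Unsatisfiable

Constraints 5, 11, and 12 give k < n, n < g, g < k. Chaining: k < n < g < k, which forces k < k — impossible.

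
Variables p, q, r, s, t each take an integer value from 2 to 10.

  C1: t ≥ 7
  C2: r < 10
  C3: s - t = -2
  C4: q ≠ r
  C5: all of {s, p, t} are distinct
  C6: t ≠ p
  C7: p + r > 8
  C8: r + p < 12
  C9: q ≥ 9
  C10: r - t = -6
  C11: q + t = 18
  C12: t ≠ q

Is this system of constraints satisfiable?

Satisfiable

Try p = 9, q = 10, r = 2, s = 6, t = 8.
Check constraint 3: s - t = -2; constraint 7: p + r = 11; constraint 8: r + p = 11. The remaining constraints are straightforward to verify.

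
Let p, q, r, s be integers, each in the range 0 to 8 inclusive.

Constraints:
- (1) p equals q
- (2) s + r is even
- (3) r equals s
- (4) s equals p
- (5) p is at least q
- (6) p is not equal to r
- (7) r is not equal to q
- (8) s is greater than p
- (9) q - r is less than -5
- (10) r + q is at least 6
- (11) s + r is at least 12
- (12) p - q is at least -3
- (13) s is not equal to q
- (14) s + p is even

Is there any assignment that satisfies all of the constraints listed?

Unsatisfiable

From constraints 1, 3, and 4, r = s = p = q, so r = q. But constraint 7 says r ≠ q. Contradiction.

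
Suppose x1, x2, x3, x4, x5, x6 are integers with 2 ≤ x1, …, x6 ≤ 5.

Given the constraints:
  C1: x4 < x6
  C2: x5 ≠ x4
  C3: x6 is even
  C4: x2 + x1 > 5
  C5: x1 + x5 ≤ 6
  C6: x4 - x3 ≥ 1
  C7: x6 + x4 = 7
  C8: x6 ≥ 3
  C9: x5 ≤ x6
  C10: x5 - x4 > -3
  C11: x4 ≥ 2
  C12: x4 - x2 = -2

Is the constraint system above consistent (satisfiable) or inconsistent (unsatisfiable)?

Satisfiable

Try x1 = 3, x2 = 5, x3 = 2, x4 = 3, x5 = 2, x6 = 4.
Check constraint 4: x2 + x1 = 8; constraint 5: x1 + x5 = 5. The remaining constraints are straightforward to verify.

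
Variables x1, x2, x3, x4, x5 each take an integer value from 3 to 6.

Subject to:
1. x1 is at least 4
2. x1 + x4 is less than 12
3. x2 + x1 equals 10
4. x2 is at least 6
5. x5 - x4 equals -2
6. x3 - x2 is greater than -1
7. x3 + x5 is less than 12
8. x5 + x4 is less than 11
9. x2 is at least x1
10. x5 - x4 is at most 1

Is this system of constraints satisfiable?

Satisfiable

The assignment x1 = 4, x2 = 6, x3 = 6, x4 = 6, x5 = 4 works:
  constraint 2 holds since x1 + x4 = 10.
  constraint 3 holds since x2 + x1 = 10.
  constraint 5 holds since x5 - x4 = -2.
The rest check out directly.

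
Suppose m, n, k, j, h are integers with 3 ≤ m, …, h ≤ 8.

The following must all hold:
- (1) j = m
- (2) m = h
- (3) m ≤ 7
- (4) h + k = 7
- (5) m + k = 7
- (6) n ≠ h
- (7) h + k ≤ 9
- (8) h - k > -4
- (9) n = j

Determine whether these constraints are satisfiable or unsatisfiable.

From constraints 1, 2, and 9, n = j = m = h, so n = h. But constraint 6 says n ≠ h. Contradiction.

Unsatisfiable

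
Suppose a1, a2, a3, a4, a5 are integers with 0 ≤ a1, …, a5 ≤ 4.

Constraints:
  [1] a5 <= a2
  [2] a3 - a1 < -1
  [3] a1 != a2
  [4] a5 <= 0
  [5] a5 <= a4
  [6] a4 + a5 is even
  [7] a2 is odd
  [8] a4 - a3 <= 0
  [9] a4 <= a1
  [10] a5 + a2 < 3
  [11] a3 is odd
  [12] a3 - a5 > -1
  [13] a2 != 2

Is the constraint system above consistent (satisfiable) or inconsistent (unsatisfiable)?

Satisfiable

One satisfying assignment is a1 = 4, a2 = 1, a3 = 1, a4 = 0, a5 = 0.
For the less obvious constraints — constraint 2: a3 - a1 = -3; constraint 8: a4 - a3 = -1; constraint 10: a5 + a2 = 1 — and the others hold by inspection.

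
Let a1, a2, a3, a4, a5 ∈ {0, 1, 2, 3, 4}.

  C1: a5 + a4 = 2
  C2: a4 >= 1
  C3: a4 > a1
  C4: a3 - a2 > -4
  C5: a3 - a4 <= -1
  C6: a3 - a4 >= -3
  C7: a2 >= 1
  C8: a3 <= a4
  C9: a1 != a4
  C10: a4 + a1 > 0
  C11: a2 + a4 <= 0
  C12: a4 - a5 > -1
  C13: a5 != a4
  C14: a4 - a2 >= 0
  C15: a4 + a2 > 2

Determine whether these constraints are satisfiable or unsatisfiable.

Unsatisfiable

From constraint 7: a2 ≥ 1. From constraint 2: a4 ≥ 1. Hence a2 + a4 ≥ 2. But constraint 11 requires a2 + a4 ≤ 0, and 0 < 2. Contradiction.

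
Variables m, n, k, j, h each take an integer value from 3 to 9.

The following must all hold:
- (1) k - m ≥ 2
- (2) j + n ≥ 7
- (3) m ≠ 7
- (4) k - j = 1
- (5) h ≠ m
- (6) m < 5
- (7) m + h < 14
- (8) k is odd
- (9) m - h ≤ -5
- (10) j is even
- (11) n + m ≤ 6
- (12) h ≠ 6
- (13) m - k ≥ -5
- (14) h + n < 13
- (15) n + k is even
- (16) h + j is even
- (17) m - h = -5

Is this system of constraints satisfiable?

The assignment m = 3, n = 3, k = 5, j = 4, h = 8 works:
  constraint 1 holds since k - m = 2.
  constraint 2 holds since j + n = 7.
  constraint 4 holds since k - j = 1.
The rest check out directly.

Satisfiable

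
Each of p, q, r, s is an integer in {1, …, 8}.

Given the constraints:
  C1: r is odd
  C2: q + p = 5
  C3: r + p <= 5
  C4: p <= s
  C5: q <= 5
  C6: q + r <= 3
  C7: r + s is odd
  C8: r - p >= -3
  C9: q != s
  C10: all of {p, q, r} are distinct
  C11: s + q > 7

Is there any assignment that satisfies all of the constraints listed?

One satisfying assignment is p = 3, q = 2, r = 1, s = 8.
For the less obvious constraints — constraint 2: q + p = 5; constraint 3: r + p = 4; constraint 6: q + r = 3 — and the others hold by inspection.

Satisfiable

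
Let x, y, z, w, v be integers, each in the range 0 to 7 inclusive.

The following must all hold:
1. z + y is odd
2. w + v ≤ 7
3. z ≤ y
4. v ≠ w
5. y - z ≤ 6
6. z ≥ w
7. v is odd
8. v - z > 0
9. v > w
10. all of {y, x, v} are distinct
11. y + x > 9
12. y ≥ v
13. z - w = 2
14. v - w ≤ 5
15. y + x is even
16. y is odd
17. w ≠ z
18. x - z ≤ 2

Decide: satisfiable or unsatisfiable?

Take x = 3, y = 7, z = 4, w = 2, v = 5. Then constraint 2: w + v = 7; constraint 5: y - z = 3, and every other listed constraint is also met.

Satisfiable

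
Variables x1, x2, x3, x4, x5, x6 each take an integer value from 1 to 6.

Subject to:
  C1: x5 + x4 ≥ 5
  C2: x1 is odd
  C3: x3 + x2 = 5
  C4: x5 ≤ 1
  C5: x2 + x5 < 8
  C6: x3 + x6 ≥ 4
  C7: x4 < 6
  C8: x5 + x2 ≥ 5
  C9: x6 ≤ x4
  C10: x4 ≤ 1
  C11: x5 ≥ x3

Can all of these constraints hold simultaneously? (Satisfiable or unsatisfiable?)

From constraints 4 and 11: x3 ≤ x5 ≤ 1. From constraints 9 and 10: x6 ≤ x4 ≤ 1. Hence x3 + x6 ≤ 2. But constraint 6 requires x3 + x6 ≥ 4, and 4 > 2. Contradiction.

Unsatisfiable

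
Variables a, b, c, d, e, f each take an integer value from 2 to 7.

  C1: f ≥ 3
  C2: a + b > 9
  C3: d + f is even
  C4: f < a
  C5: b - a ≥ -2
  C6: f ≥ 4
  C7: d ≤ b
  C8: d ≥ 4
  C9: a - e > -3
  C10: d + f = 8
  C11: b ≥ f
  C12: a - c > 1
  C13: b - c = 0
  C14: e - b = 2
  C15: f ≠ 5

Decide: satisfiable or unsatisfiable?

Take a = 6, b = 4, c = 4, d = 4, e = 6, f = 4. Then constraint 2: a + b = 10; constraint 5: b - a = -2; constraint 9: a - e = 0, and every other listed constraint is also met.

Satisfiable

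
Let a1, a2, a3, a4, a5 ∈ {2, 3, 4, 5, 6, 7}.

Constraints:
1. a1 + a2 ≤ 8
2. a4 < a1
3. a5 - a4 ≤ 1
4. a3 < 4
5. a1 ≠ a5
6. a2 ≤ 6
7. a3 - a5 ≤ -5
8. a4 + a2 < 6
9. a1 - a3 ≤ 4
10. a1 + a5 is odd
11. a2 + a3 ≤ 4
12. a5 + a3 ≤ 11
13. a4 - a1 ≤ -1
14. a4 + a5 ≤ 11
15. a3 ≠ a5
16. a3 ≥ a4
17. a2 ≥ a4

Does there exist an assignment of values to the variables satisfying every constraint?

Constraints 3, 7, 9, and 13 give a3 − a1 ≥ -4, a1 − a4 ≥ 1, a4 − a5 ≥ -1, a5 − a3 ≥ 5.
Adding all 4 inequalities: the left sides telescope to 0, and the right sides sum to (-4) + 1 + (-1) + 5 = 1. So 0 ≥ 1, which is false.

Unsatisfiable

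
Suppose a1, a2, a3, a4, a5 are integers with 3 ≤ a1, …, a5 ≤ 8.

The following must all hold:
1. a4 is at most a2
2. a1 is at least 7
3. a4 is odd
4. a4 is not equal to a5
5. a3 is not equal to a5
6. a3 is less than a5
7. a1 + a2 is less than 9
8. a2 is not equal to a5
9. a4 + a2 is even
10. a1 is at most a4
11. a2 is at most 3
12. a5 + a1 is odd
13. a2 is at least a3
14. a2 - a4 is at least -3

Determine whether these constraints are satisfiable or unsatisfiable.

From constraints 2 and 10: a4 ≥ a1 and a1 ≥ 7, so a4 ≥ 7. From constraints 1 and 11: a4 ≤ a2 and a2 ≤ 3, so a4 ≤ 3. But 3 < 7, so no value of a4 works.

Unsatisfiable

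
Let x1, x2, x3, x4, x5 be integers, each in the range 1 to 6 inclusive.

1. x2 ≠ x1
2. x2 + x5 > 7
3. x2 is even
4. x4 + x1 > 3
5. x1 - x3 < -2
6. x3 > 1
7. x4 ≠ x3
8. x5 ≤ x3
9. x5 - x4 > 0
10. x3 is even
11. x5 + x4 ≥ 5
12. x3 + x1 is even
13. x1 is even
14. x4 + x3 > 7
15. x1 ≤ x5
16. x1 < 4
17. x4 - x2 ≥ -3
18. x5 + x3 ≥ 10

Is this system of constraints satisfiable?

Take x1 = 2, x2 = 6, x3 = 6, x4 = 3, x5 = 4. Then constraint 2: x2 + x5 = 10; constraint 4: x4 + x1 = 5; constraint 5: x1 - x3 = -4, and every other listed constraint is also met.

Satisfiable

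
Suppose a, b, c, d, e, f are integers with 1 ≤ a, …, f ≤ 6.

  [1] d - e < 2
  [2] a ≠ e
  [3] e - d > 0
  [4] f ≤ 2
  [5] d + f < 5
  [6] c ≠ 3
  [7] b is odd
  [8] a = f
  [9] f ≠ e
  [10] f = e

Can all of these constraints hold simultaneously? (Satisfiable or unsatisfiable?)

From constraints 8 and 10, a = f = e, so a = e. But constraint 2 says a ≠ e. Contradiction.

Unsatisfiable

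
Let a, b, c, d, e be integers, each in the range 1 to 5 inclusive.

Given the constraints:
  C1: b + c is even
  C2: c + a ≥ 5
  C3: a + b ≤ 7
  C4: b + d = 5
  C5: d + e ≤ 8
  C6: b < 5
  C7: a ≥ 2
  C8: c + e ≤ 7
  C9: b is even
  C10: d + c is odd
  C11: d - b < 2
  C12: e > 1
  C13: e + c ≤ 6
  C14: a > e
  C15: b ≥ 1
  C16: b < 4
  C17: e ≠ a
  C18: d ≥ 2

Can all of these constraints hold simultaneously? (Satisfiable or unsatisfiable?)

Satisfiable

Setting (a, b, c, d, e) = (3, 2, 2, 3, 2) satisfies everything: constraint 2: c + a = 5; constraint 3: a + b = 5, and the others follow.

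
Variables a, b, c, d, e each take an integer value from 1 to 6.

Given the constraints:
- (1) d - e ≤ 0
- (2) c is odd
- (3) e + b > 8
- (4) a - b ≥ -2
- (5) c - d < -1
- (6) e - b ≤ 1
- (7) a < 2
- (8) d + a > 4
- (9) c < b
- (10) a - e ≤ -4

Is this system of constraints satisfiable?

Unsatisfiable

Constraints 4, 6, and 10 give e − a ≥ 4, a − b ≥ -2, b − e ≥ -1.
Adding all 3 inequalities: the left sides telescope to 0, and the right sides sum to 4 + (-2) + (-1) = 1. So 0 ≥ 1, which is false.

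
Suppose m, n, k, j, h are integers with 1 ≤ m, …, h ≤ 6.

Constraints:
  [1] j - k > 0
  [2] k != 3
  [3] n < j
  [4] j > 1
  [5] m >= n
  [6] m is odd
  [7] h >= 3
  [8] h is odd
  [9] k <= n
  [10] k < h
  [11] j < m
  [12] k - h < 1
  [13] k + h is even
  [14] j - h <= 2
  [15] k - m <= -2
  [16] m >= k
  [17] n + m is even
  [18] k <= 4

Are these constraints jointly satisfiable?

Satisfiable

One satisfying assignment is m = 5, n = 3, k = 1, j = 4, h = 3.
For the less obvious constraints — constraint 1: j - k = 3; constraint 12: k - h = -2 — and the others hold by inspection.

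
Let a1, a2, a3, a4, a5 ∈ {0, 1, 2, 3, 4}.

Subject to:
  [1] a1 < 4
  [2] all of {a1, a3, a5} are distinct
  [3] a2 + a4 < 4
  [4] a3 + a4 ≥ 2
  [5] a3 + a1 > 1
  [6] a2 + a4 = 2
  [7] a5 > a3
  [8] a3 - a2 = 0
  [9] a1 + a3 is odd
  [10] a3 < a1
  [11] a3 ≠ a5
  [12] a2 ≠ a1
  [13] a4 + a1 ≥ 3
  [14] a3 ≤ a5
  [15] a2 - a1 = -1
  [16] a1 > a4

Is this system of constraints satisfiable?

Satisfiable

The assignment a1 = 2, a2 = 1, a3 = 1, a4 = 1, a5 = 4 works:
  constraint 3 holds since a2 + a4 = 2.
  constraint 4 holds since a3 + a4 = 2.
  constraint 5 holds since a3 + a1 = 3.
The rest check out directly.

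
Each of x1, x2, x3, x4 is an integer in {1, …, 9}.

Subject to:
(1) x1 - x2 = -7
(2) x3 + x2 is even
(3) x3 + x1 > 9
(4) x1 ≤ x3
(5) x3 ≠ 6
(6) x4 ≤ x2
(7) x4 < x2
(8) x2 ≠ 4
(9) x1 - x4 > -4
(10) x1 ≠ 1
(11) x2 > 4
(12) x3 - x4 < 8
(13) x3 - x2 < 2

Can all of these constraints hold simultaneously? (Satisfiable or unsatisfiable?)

Satisfiable

Try x1 = 2, x2 = 9, x3 = 9, x4 = 3.
Check constraint 1: x1 - x2 = -7; constraint 3: x3 + x1 = 11. The remaining constraints are straightforward to verify.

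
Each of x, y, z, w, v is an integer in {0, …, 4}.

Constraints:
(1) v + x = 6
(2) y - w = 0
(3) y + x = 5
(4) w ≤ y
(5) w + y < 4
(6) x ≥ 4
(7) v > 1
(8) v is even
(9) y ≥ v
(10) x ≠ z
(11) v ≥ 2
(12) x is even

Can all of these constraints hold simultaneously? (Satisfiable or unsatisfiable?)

Unsatisfiable

From constraints 9 and 11: y ≥ v ≥ 2. From constraint 6: x ≥ 4. Hence y + x ≥ 6. But constraint 3 requires y + x = 5, and 5 < 6. Contradiction.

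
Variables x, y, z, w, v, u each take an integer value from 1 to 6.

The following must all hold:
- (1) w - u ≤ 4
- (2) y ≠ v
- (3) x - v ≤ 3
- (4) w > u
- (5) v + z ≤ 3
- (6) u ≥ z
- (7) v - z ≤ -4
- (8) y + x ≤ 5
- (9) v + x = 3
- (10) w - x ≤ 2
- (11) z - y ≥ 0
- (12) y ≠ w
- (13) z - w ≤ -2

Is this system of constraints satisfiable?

Constraints 3, 7, 10, and 13 give x − w ≥ -2, w − z ≥ 2, z − v ≥ 4, v − x ≥ -3.
Adding all 4 inequalities: the left sides telescope to 0, and the right sides sum to (-2) + 2 + 4 + (-3) = 1. So 0 ≥ 1, which is false.

Unsatisfiable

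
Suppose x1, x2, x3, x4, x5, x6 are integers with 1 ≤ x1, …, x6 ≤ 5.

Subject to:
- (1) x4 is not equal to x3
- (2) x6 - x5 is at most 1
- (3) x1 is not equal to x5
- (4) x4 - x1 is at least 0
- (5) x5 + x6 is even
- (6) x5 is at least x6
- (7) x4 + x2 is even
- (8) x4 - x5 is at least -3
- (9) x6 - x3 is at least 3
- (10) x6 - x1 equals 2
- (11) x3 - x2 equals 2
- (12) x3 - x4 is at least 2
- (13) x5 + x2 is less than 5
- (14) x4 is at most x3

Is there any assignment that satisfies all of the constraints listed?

Constraints 2, 8, 9, and 12 give x4 − x5 ≥ -3, x5 − x6 ≥ -1, x6 − x3 ≥ 3, x3 − x4 ≥ 2.
Adding all 4 inequalities: the left sides telescope to 0, and the right sides sum to (-3) + (-1) + 3 + 2 = 1. So 0 ≥ 1, which is false.

Unsatisfiable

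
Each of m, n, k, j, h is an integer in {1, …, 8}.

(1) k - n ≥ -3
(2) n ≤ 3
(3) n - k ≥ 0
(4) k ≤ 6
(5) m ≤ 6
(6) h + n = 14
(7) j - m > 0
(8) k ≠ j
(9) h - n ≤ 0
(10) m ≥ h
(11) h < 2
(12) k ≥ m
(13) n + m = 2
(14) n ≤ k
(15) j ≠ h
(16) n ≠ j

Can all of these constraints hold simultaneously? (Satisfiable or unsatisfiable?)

From constraints 5 and 10: h ≤ m ≤ 6. From constraints 4 and 14: n ≤ k ≤ 6. Hence h + n ≤ 12. But constraint 6 requires h + n = 14, and 14 > 12. Contradiction.

Unsatisfiable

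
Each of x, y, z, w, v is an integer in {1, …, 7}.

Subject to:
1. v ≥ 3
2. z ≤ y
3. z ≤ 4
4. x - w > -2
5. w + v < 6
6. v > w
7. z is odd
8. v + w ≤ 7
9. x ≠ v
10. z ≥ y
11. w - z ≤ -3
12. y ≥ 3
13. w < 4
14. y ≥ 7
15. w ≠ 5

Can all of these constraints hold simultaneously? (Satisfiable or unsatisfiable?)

Unsatisfiable

From constraint 14: y ≥ 7. From constraints 3 and 10: y ≤ z and z ≤ 4, so y ≤ 4. But 4 < 7, so no value of y works.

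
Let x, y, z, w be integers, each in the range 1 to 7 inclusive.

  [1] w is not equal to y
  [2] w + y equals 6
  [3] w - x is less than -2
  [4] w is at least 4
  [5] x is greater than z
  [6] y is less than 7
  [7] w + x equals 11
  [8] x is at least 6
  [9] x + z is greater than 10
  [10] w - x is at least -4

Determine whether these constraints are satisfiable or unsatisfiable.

Satisfiable

Take x = 7, y = 2, z = 6, w = 4. Then constraint 2: w + y = 6; constraint 3: w - x = -3; constraint 7: w + x = 11, and every other listed constraint is also met.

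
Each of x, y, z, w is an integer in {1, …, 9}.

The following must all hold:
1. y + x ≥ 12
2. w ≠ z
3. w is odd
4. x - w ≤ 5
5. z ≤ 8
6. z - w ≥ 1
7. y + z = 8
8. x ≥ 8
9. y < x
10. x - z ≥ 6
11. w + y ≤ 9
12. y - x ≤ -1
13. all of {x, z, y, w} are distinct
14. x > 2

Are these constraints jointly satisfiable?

Constraints 4, 6, and 10 give z − w ≥ 1, w − x ≥ -5, x − z ≥ 6.
Adding all 3 inequalities: the left sides telescope to 0, and the right sides sum to 1 + (-5) + 6 = 2. So 0 ≥ 2, which is false.

Unsatisfiable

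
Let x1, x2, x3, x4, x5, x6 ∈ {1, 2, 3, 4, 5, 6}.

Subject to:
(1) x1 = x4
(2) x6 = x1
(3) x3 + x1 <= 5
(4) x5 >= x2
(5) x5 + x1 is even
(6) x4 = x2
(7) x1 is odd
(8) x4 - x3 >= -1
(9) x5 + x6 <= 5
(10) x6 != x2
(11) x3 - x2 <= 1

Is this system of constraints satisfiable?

Unsatisfiable

From constraints 1, 2, and 6, x6 = x1 = x4 = x2, so x6 = x2. But constraint 10 says x6 ≠ x2. Contradiction.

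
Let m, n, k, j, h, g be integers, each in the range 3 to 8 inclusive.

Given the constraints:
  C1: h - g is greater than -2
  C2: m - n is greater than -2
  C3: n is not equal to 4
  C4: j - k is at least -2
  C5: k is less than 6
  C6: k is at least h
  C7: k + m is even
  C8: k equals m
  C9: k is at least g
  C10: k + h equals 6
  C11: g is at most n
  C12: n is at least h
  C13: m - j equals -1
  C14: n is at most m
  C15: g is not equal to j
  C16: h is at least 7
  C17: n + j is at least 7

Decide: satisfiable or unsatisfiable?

Unsatisfiable

From constraints 6 and 16: k ≥ h and h ≥ 7, so k ≥ 7. From constraint 5: k ≤ 5. But 5 < 7, so no value of k works.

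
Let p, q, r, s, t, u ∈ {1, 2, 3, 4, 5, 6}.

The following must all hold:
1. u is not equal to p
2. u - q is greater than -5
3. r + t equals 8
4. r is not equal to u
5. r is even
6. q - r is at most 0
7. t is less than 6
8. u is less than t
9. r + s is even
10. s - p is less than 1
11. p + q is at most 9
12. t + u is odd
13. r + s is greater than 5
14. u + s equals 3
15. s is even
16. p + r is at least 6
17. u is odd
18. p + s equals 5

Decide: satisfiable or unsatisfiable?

Satisfiable

The assignment p = 3, q = 3, r = 6, s = 2, t = 2, u = 1 works:
  constraint 2 holds since u - q = -2.
  constraint 3 holds since r + t = 8.
  constraint 6 holds since q - r = -3.
The rest check out directly.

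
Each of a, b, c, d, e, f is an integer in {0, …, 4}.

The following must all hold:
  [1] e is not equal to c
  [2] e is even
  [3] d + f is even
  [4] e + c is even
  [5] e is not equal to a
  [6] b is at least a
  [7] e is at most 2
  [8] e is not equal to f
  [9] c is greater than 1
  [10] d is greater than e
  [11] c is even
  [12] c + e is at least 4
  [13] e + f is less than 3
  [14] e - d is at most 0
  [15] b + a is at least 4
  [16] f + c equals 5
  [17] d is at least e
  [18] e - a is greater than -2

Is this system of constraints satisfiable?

Satisfiable

Setting (a, b, c, d, e, f) = (1, 4, 4, 3, 0, 1) satisfies everything: constraint 12: c + e = 4; constraint 13: e + f = 1; constraint 14: e - d = -3, and the others follow.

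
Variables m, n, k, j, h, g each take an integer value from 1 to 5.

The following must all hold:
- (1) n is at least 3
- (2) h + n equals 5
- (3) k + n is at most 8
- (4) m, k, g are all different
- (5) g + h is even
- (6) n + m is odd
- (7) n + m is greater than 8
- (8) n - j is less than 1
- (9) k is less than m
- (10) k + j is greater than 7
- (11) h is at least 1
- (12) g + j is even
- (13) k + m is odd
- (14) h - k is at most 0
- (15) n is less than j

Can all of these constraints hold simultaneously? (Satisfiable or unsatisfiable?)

Take m = 5, n = 4, k = 4, j = 5, h = 1, g = 1. Then constraint 2: h + n = 5; constraint 3: k + n = 8, and every other listed constraint is also met.

Satisfiable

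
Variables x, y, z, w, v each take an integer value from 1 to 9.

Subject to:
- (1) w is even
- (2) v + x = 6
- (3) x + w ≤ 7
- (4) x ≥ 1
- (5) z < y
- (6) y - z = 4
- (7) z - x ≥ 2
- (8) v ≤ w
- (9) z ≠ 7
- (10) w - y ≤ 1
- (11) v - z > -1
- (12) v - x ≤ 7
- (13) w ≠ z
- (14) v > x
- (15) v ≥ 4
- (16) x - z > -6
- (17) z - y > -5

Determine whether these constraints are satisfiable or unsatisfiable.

The assignment x = 1, y = 8, z = 4, w = 6, v = 5 works:
  constraint 2 holds since v + x = 6.
  constraint 3 holds since x + w = 7.
  constraint 6 holds since y - z = 4.
The rest check out directly.

Satisfiable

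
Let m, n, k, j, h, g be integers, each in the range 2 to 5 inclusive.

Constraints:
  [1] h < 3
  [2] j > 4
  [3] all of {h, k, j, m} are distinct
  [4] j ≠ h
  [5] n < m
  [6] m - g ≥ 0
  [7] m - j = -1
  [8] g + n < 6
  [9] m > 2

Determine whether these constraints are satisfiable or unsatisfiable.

Try m = 4, n = 2, k = 3, j = 5, h = 2, g = 2.
Check constraint 6: m - g = 2; constraint 7: m - j = -1. The remaining constraints are straightforward to verify.

Satisfiable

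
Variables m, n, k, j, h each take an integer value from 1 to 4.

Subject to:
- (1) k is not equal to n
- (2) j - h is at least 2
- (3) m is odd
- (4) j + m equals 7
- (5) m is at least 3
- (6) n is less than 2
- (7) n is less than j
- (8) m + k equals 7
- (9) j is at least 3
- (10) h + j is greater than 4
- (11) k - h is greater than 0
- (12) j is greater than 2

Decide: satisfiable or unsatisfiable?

Try m = 3, n = 1, k = 4, j = 4, h = 1.
Check constraint 2: j - h = 3; constraint 4: j + m = 7; constraint 8: m + k = 7. The remaining constraints are straightforward to verify.

Satisfiable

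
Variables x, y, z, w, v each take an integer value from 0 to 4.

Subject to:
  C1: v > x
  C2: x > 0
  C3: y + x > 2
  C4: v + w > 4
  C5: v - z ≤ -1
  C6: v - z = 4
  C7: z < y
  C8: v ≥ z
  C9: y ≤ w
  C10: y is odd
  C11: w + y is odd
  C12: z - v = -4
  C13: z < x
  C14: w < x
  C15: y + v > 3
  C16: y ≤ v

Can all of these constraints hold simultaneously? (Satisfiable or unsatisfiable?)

Constraints 1, 5, 7, 9, and 14 give v < z, z < y, y ≤ w, w < x, x < v. Chaining: v < z < y ≤ w < x < v, which forces v < v — impossible.

Unsatisfiable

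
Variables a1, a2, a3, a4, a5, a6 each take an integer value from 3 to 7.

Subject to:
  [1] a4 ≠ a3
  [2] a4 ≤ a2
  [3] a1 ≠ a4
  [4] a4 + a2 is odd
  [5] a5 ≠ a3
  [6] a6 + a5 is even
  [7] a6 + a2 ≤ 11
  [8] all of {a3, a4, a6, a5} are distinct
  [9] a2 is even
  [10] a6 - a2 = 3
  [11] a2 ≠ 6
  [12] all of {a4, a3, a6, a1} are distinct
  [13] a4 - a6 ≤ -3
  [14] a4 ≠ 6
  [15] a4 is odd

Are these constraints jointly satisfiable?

The assignment a1 = 5, a2 = 4, a3 = 6, a4 = 3, a5 = 5, a6 = 7 works:
  constraint 7 holds since a6 + a2 = 11.
  constraint 10 holds since a6 - a2 = 3.
  constraint 13 holds since a4 - a6 = -4.
The rest check out directly.

Satisfiable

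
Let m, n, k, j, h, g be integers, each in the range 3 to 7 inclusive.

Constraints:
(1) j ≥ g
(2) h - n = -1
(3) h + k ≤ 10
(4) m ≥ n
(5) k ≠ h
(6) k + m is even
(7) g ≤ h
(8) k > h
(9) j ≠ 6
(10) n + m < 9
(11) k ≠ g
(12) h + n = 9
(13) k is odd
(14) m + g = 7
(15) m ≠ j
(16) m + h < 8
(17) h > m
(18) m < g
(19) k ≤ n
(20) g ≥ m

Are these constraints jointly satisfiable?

Unsatisfiable

Constraints 4, 7, 8, 18, and 19 give n ≤ m, m < g, g ≤ h, h < k, k ≤ n. Chaining: n ≤ m < g ≤ h < k ≤ n, which forces n < n — impossible.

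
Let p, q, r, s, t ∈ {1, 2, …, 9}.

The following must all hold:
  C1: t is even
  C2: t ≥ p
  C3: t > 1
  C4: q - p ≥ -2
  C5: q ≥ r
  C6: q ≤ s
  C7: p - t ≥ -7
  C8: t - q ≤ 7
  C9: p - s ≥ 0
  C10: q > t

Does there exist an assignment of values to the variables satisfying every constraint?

Unsatisfiable

Constraints 2, 6, 9, and 10 give t < q, q ≤ s, s ≤ p, p ≤ t. Chaining: t < q ≤ s ≤ p ≤ t, which forces t < t — impossible.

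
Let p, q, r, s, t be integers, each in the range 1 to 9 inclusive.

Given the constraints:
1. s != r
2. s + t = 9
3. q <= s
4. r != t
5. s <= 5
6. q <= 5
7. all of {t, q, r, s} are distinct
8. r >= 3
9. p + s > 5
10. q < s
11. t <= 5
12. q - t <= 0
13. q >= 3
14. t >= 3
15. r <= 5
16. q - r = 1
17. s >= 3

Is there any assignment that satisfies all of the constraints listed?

Constraints 5, 6, 8, 11, 13, 14, 15, and 17 confine each of t, q, r, s to the 3 values {3, …, 5}.
Constraint 7 requires all 4 of them to be distinct, but only 3 values are available — impossible by the pigeonhole principle.

Unsatisfiable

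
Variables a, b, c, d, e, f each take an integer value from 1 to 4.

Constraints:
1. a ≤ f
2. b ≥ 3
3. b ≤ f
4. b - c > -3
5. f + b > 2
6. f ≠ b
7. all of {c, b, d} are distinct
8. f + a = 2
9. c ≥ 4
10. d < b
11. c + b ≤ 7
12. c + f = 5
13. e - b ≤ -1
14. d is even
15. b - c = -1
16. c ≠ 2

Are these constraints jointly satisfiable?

From constraint 9: c ≥ 4. From constraints 2 and 3: f ≥ b ≥ 3. Hence c + f ≥ 7. But constraint 12 requires c + f = 5, and 5 < 7. Contradiction.

Unsatisfiable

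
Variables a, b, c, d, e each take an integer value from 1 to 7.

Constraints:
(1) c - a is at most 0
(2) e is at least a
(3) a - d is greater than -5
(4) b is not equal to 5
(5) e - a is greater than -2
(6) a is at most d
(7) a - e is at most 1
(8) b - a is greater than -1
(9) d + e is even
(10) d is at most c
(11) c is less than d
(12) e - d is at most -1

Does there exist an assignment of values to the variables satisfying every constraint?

Unsatisfiable

Constraints 1, 2, 10, and 12 give a ≤ e, e < d, d ≤ c, c ≤ a. Chaining: a ≤ e < d ≤ c ≤ a, which forces a < a — impossible.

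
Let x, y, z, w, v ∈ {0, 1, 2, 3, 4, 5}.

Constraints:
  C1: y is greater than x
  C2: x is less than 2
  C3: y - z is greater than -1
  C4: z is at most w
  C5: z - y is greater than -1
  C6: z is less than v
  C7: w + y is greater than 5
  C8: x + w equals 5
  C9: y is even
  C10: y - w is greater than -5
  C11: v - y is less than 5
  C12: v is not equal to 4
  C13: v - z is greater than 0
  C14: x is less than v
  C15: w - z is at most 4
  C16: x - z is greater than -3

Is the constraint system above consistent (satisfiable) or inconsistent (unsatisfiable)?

Setting (x, y, z, w, v) = (0, 2, 2, 5, 5) satisfies everything: constraint 3: y - z = 0; constraint 5: z - y = 0, and the others follow.

Satisfiable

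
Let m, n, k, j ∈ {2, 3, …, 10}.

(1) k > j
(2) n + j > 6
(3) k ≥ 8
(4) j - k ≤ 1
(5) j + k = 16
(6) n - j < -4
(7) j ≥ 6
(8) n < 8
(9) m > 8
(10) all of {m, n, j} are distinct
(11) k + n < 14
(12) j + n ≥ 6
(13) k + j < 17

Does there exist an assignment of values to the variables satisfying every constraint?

Try m = 9, n = 2, k = 9, j = 7.
Check constraint 2: n + j = 9; constraint 4: j - k = -2; constraint 5: j + k = 16. The remaining constraints are straightforward to verify.

Satisfiable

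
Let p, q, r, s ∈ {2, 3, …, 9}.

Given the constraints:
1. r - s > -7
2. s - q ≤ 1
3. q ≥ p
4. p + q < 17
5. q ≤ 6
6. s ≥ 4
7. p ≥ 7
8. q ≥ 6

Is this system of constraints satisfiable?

Unsatisfiable

From constraints 3 and 7: q ≥ p and p ≥ 7, so q ≥ 7. From constraint 5: q ≤ 6. But 6 < 7, so no value of q works.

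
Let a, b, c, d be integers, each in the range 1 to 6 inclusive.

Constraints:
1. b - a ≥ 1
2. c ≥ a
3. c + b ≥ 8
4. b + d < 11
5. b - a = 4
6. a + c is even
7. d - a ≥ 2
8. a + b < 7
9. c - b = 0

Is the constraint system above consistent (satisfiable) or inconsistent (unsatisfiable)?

Satisfiable

The assignment a = 1, b = 5, c = 5, d = 3 works:
  constraint 1 holds since b - a = 4.
  constraint 3 holds since c + b = 10.
  constraint 4 holds since b + d = 8.
The rest check out directly.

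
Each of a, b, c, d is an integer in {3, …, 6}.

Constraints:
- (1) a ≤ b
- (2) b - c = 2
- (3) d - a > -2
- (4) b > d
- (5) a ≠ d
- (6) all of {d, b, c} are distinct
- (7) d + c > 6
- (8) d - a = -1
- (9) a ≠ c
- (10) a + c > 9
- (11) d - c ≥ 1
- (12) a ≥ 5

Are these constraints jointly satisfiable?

One satisfying assignment is a = 6, b = 6, c = 4, d = 5.
For the less obvious constraints — constraint 2: b - c = 2; constraint 3: d - a = -1 — and the others hold by inspection.

Satisfiable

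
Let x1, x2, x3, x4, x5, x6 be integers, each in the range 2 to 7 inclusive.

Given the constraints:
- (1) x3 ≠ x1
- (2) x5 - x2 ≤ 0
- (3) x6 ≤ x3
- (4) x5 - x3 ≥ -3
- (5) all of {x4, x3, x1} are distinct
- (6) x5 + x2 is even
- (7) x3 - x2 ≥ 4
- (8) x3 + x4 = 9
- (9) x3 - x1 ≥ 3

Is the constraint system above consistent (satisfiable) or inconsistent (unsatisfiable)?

Unsatisfiable

Constraints 2, 4, and 7 give x2 − x5 ≥ 0, x5 − x3 ≥ -3, x3 − x2 ≥ 4.
Adding all 3 inequalities: the left sides telescope to 0, and the right sides sum to 0 + (-3) + 4 = 1. So 0 ≥ 1, which is false.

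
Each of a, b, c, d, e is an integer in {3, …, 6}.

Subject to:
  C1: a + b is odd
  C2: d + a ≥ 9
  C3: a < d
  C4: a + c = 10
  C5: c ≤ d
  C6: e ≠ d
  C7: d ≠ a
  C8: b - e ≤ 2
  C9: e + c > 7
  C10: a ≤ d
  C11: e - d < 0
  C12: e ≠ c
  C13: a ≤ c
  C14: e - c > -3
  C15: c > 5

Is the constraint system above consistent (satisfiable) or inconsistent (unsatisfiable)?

The assignment a = 4, b = 5, c = 6, d = 6, e = 4 works:
  constraint 2 holds since d + a = 10.
  constraint 4 holds since a + c = 10.
The rest check out directly.

Satisfiable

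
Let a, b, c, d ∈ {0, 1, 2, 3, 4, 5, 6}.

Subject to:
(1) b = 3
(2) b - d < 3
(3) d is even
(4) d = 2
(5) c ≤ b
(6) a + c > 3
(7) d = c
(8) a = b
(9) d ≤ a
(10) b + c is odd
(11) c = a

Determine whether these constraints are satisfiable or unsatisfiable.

Constraint 4 fixes d = 2 and constraint 1 fixes b = 3. Constraints 7, 8, and 11 give d = c = a = b, so d = b. But 2 ≠ 3 — contradiction.

Unsatisfiable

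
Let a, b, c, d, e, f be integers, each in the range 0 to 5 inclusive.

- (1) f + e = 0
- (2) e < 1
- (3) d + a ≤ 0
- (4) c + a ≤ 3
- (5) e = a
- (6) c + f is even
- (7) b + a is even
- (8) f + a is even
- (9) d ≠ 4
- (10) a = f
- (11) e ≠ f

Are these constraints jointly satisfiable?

From constraints 5 and 10, e = a = f, so e = f. But constraint 11 says e ≠ f. Contradiction.

Unsatisfiable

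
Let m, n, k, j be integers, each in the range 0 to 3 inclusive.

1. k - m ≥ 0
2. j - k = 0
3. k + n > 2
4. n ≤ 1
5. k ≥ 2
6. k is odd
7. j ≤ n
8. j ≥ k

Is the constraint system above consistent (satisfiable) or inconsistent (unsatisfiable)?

From constraints 5 and 8: j ≥ k and k ≥ 2, so j ≥ 2. From constraints 4 and 7: j ≤ n and n ≤ 1, so j ≤ 1. But 1 < 2, so no value of j works.

Unsatisfiable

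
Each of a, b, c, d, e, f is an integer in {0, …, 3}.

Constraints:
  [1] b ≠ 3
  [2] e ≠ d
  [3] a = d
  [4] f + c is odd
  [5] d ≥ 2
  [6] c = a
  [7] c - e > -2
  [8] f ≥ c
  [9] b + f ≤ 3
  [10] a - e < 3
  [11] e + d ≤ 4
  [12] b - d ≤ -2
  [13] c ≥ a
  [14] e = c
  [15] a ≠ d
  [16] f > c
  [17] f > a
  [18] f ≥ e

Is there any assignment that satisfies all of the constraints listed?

From constraints 3, 6, and 14, e = c = a = d, so e = d. But constraint 2 says e ≠ d. Contradiction.

Unsatisfiable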